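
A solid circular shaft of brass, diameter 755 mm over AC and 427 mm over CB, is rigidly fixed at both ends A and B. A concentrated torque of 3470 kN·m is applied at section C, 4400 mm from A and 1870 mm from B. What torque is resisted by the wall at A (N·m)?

Compatibility: T_A·a/J_AC = T_B·b/J_CB with T_A + T_B = T₀.
J_AC = 0.0319 m⁴, J_CB = 3.26×10^-3 m⁴, so T_A = T₀·(J_AC/a)/((J_AC/a)+(J_CB/b)) = 2.797e6 N·m, T_B = 673300 N·m.

2.80e6 N·m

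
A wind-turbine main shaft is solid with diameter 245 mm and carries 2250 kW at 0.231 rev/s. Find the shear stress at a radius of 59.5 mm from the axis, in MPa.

ω = 2π·0.231 = 1.451 rad/s, so T = P/ω = 2250×10³ / 1.451 = 1.550e6 N·m.
J = πd⁴/32 = π(0.245)⁴/32 = 3.537×10^-4 m⁴.
Shear stress varies linearly with radius: τ = T·r/J = 1.550e6 × 0.0595 / 3.537×10^-4 = 2.608×10^8 Pa.

261 MPa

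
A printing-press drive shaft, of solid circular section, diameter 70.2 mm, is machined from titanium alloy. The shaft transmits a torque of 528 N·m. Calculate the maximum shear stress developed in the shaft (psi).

J = πd⁴/32 = π(0.0702)⁴/32 = 2.384×10^-6 m⁴.
τ_max = T·r/J = 528.0 × 0.0351 / 2.384×10^-6 = 7.773×10^6 Pa.

1130 psi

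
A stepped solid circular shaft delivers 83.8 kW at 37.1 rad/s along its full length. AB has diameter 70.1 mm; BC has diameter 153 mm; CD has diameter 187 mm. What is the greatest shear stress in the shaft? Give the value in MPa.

33.4 MPa

ω = 37.1 rad/s, so T = P/ω = 83.8×10³ / 37.10 = 2259 N·m.
Under the same torque, τ_max = 16T/(πd³) is largest where d is smallest — segment AB (d = 70.1 mm).
τ_max = 16·2259/(π·(0.0701)³) = 3.340×10^7 Pa.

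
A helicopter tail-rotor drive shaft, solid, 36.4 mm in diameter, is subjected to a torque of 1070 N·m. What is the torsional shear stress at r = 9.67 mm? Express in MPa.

60.0 MPa

J = πd⁴/32 = π(0.0364)⁴/32 = 1.723×10^-7 m⁴.
Shear stress varies linearly with radius: τ = T·r/J = 1070 × 0.00967 / 1.723×10^-7 = 6.004×10^7 Pa.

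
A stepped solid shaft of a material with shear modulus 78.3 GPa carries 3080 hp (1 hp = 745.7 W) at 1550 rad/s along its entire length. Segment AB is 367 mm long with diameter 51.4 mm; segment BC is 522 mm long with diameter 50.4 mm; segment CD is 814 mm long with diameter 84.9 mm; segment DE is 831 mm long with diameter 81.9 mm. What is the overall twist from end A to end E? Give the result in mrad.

ω = 1550 rad/s, so T = P/ω = 3080×745.7 / 1550 = 1482 N·m.
J_AB = π(0.0514)⁴/32 = 6.85×10^-7 m⁴; J_BC = π(0.0504)⁴/32 = 6.33×10^-7 m⁴; J_CD = π(0.0849)⁴/32 = 5.10×10^-6 m⁴; J_DE = π(0.0819)⁴/32 = 4.42×10^-6 m⁴.
θ = (T/G)·Σ L_i/J_i = (1482/78.3×10⁹)·(0.367/6.85×10^-7 + 0.522/6.33×10^-7 + 0.814/5.10×10^-6 + 0.831/4.42×10^-6) = 0.03231 rad.

32.3 mrad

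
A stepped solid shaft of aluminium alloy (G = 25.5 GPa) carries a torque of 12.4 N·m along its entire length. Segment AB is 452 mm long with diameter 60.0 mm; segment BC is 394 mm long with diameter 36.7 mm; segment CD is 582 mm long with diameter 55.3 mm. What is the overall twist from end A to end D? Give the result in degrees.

J_AB = π(0.0600)⁴/32 = 1.27×10^-6 m⁴; J_BC = π(0.0367)⁴/32 = 1.78×10^-7 m⁴; J_CD = π(0.0553)⁴/32 = 9.18×10^-7 m⁴.
θ = (T/G)·Σ L_i/J_i = (12.40/25.5×10⁹)·(0.452/1.27×10^-6 + 0.394/1.78×10^-7 + 0.582/9.18×10^-7) = 1.557×10^-3 rad.

0.0892°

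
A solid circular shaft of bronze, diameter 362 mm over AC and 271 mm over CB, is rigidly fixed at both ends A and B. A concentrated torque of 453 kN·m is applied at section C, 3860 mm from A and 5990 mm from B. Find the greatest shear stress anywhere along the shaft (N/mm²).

Compatibility: T_A·a/J_AC = T_B·b/J_CB with T_A + T_B = T₀.
J_AC = 1.69×10^-3 m⁴, J_CB = 5.30×10^-4 m⁴, so T_A = T₀·(J_AC/a)/((J_AC/a)+(J_CB/b)) = 376700 N·m, T_B = 76250 N·m.
τ in each portion: τ_AC = 4.04×10^7 Pa, τ_CB = 1.95×10^7 Pa; maximum is in AC.
τ_max = T_AC·r/J = 376700·0.181/1.69×10^-3 = 4.045×10^7 Pa.

40.4 N/mm²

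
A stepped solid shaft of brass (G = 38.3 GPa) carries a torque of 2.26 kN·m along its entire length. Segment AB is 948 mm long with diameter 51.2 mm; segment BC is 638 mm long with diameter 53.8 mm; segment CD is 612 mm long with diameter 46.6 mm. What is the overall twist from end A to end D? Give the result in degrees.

J_AB = π(0.0512)⁴/32 = 6.75×10^-7 m⁴; J_BC = π(0.0538)⁴/32 = 8.22×10^-7 m⁴; J_CD = π(0.0466)⁴/32 = 4.63×10^-7 m⁴.
θ = (T/G)·Σ L_i/J_i = (2260/38.3×10⁹)·(0.948/6.75×10^-7 + 0.638/8.22×10^-7 + 0.612/4.63×10^-7) = 0.2067 rad.

11.8°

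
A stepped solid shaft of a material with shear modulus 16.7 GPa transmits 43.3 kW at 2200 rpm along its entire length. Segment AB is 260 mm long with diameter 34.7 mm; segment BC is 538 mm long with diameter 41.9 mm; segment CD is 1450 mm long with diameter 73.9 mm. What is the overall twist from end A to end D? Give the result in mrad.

46.1 mrad

ω = 2π·2200/60 = 230.4 rad/s, so T = P/ω = 43.3×10³ / 230.4 = 187.9 N·m.
J_AB = π(0.0347)⁴/32 = 1.42×10^-7 m⁴; J_BC = π(0.0419)⁴/32 = 3.03×10^-7 m⁴; J_CD = π(0.0739)⁴/32 = 2.93×10^-6 m⁴.
θ = (T/G)·Σ L_i/J_i = (187.9/16.7×10⁹)·(0.260/1.42×10^-7 + 0.538/3.03×10^-7 + 1.45/2.93×10^-6) = 0.04614 rad.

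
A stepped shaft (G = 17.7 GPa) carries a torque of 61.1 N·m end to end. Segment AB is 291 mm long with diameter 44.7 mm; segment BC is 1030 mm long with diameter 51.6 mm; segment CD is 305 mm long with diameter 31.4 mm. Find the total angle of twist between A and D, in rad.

J_AB = π(0.0447)⁴/32 = 3.92×10^-7 m⁴; J_BC = π(0.0516)⁴/32 = 6.96×10^-7 m⁴; J_CD = π(0.0314)⁴/32 = 9.54×10^-8 m⁴.
θ = (T/G)·Σ L_i/J_i = (61.10/17.7×10⁹)·(0.291/3.92×10^-7 + 1.03/6.96×10^-7 + 0.305/9.54×10^-8) = 0.01870 rad.

0.0187 rad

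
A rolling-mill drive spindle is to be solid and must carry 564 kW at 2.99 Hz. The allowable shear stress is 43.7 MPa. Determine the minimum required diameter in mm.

ω = 2π·2.99 = 18.79 rad/s, so T = P/ω = 564×10³ / 18.79 = 30020 N·m.
For a solid shaft τ_max = 16T/(πd³), so d = (16T/(π τ_allow))^(1/3) = (16·30020/(π·4.37×10^7))^(1/3) = 0.1518 m.

152 mm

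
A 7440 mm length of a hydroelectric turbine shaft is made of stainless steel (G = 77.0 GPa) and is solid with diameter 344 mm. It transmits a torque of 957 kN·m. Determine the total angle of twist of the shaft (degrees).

3.85°

J = πd⁴/32 = π(0.344)⁴/32 = 1.375×10^-3 m⁴.
θ = T·L/(G·J) = 957000 × 7.44 / (77.0×10⁹ × 1.375×10^-3) = 0.06726 rad.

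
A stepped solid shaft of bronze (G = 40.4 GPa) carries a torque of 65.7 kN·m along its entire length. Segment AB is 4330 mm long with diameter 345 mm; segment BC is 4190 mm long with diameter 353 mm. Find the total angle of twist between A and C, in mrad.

J_AB = π(0.345)⁴/32 = 1.39×10^-3 m⁴; J_BC = π(0.353)⁴/32 = 1.52×10^-3 m⁴.
θ = (T/G)·Σ L_i/J_i = (65700/40.4×10⁹)·(4.33/1.39×10^-3 + 4.19/1.52×10^-3) = 9.533×10^-3 rad.

9.53 mrad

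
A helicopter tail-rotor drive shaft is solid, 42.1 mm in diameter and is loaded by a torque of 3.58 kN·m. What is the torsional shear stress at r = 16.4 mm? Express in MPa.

190 MPa

J = πd⁴/32 = π(0.0421)⁴/32 = 3.084×10^-7 m⁴.
Shear stress varies linearly with radius: τ = T·r/J = 3580 × 0.0164 / 3.084×10^-7 = 1.904×10^8 Pa.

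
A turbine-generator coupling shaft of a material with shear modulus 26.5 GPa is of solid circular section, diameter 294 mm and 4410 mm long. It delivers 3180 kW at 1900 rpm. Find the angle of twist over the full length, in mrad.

ω = 2π·1900/60 = 199.0 rad/s, so T = P/ω = 3180×10³ / 199.0 = 15980 N·m.
J = πd⁴/32 = π(0.294)⁴/32 = 7.335×10^-4 m⁴.
θ = T·L/(G·J) = 15980 × 4.41 / (26.5×10⁹ × 7.335×10^-4) = 3.626×10^-3 rad.

3.63 mrad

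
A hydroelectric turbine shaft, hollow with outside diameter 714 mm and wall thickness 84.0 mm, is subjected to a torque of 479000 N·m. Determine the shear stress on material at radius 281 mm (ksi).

1.16 ksi

J = π(d_o⁴ − d_i⁴)/32 = π(0.714⁴ − 0.546⁴)/32 = 0.01679 m⁴.
Shear stress varies linearly with radius: τ = T·r/J = 479000 × 0.281 / 0.01679 = 8.017×10^6 Pa.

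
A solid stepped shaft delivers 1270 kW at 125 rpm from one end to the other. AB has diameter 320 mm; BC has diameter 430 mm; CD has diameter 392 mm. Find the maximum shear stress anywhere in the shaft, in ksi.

2.19 ksi

ω = 2π·125/60 = 13.09 rad/s, so T = P/ω = 1270×10³ / 13.09 = 97020 N·m.
Under the same torque, τ_max = 16T/(πd³) is largest where d is smallest — segment AB (d = 320 mm).
τ_max = 16·97020/(π·(0.320)³) = 1.508×10^7 Pa.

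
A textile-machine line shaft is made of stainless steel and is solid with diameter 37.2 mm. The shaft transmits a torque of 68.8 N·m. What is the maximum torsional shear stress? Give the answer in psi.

J = πd⁴/32 = π(0.0372)⁴/32 = 1.880×10^-7 m⁴.
τ_max = T·r/J = 68.80 × 0.0186 / 1.880×10^-7 = 6.807×10^6 Pa.

987 psi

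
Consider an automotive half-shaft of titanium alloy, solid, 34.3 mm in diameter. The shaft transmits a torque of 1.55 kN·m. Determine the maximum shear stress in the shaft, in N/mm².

J = πd⁴/32 = π(0.0343)⁴/32 = 1.359×10^-7 m⁴.
τ_max = T·r/J = 1550 × 0.0171 / 1.359×10^-7 = 1.956×10^8 Pa.

196 N/mm²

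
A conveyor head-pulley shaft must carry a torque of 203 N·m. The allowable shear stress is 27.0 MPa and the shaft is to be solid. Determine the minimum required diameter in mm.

For a solid shaft τ_max = 16T/(πd³), so d = (16T/(π τ_allow))^(1/3) = (16·203.0/(π·2.70×10^7))^(1/3) = 0.03371 m.

33.7 mm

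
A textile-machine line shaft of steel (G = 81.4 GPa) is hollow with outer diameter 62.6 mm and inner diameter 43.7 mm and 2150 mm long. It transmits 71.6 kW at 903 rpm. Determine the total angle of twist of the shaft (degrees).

0.997°

ω = 2π·903/60 = 94.56 rad/s, so T = P/ω = 71.6×10³ / 94.56 = 757.2 N·m.
J = π(d_o⁴ − d_i⁴)/32 = π(0.0626⁴ − 0.0437⁴)/32 = 1.150×10^-6 m⁴.
θ = T·L/(G·J) = 757.2 × 2.15 / (81.4×10⁹ × 1.150×10^-6) = 0.01740 rad.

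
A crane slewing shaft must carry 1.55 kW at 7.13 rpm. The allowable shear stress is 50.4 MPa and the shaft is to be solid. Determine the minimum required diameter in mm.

ω = 2π·7.13/60 = 0.7467 rad/s, so T = P/ω = 1.55×10³ / 0.7467 = 2076 N·m.
For a solid shaft τ_max = 16T/(πd³), so d = (16T/(π τ_allow))^(1/3) = (16·2076/(π·5.04×10^7))^(1/3) = 0.05942 m.

59.4 mm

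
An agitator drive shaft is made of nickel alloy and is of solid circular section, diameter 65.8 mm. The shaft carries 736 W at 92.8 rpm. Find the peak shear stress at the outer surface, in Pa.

ω = 2π·92.8/60 = 9.718 rad/s, so T = P/ω = 736 / 9.718 = 75.74 N·m.
J = πd⁴/32 = π(0.0658)⁴/32 = 1.840×10^-6 m⁴.
τ_max = T·r/J = 75.74 × 0.0329 / 1.840×10^-6 = 1.354×10^6 Pa.

1.35e6 Pa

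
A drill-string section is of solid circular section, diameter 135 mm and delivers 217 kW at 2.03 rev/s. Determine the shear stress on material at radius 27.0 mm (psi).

2040 psi

ω = 2π·2.03 = 12.75 rad/s, so T = P/ω = 217×10³ / 12.75 = 17010 N·m.
J = πd⁴/32 = π(0.135)⁴/32 = 3.261×10^-5 m⁴.
Shear stress varies linearly with radius: τ = T·r/J = 17010 × 0.0270 / 3.261×10^-5 = 1.409×10^7 Pa.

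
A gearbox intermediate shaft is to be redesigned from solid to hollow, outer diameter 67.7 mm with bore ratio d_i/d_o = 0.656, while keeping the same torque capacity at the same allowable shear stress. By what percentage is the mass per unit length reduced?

Equal τ_max and T ⇒ the solid shaft needs d_s³ = d_o³(1−k⁴), so d_s = 67.7·(1−0.656⁴)^(1/3) = 63.23 mm.
Area ratio A_h/A_s = d_o²(1−k²)/d_s² = (1−k²)/(1−k⁴)^(2/3) = 0.6530.
Mass saving = 1 − 0.6530 = 34.7 %.

34.7 %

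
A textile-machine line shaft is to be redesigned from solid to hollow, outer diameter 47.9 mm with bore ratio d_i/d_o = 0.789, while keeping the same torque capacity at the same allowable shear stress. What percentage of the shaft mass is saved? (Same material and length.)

47.7 %

Equal τ_max and T ⇒ the solid shaft needs d_s³ = d_o³(1−k⁴), so d_s = 47.9·(1−0.789⁴)^(1/3) = 40.68 mm.
Area ratio A_h/A_s = d_o²(1−k²)/d_s² = (1−k²)/(1−k⁴)^(2/3) = 0.5234.
Mass saving = 1 − 0.5234 = 47.7 %.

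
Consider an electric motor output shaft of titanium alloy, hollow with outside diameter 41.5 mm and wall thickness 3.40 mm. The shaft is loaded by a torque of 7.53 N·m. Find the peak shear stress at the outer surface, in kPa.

1050 kPa

J = π(d_o⁴ − d_i⁴)/32 = π(0.0415⁴ − 0.0347⁴)/32 = 1.489×10^-7 m⁴.
τ_max = T·r/J = 7.530 × 0.0208 / 1.489×10^-7 = 1.050×10^6 Pa.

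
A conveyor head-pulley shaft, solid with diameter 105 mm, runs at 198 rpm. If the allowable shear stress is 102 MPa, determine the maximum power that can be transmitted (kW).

481 kW

J = πd⁴/32 = π(0.105)⁴/32 = 1.193×10^-5 m⁴.
T_max = τ_allow·J/r = 1.02×10^8 × 1.193×10^-5 / 0.0525 = 23180 N·m.
ω = 2π·198/60 = 20.73 rad/s, so P_max = T_max·ω = 4.807×10^5 W.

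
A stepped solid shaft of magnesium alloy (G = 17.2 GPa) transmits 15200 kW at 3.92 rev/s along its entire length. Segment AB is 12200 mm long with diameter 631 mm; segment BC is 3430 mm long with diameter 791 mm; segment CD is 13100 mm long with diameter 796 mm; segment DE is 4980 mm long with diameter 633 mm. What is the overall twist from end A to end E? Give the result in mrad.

ω = 2π·3.92 = 24.63 rad/s, so T = P/ω = 15200×10³ / 24.63 = 617100 N·m.
J_AB = π(0.631)⁴/32 = 0.0156 m⁴; J_BC = π(0.791)⁴/32 = 0.0384 m⁴; J_CD = π(0.796)⁴/32 = 0.0394 m⁴; J_DE = π(0.633)⁴/32 = 0.0158 m⁴.
θ = (T/G)·Σ L_i/J_i = (617100/17.2×10⁹)·(12.2/0.0156 + 3.43/0.0384 + 13.1/0.0394 + 4.98/0.0158) = 0.05459 rad.

54.6 mrad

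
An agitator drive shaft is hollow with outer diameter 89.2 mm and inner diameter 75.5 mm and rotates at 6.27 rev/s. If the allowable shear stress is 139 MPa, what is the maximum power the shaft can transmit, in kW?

371 kW

J = π(d_o⁴ − d_i⁴)/32 = π(0.0892⁴ − 0.0755⁴)/32 = 3.025×10^-6 m⁴.
T_max = τ_allow·J/r = 1.39×10^8 × 3.025×10^-6 / 0.0446 = 9429 N·m.
ω = 2π·6.27 = 39.40 rad/s, so P_max = T_max·ω = 3.714×10^5 W.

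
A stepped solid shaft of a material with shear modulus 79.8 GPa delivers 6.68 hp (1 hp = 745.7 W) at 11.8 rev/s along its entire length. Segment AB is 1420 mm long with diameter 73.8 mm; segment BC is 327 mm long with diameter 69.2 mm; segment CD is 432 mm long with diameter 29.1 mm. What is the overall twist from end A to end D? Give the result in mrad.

5.70 mrad

ω = 2π·11.8 = 74.14 rad/s, so T = P/ω = 6.68×745.7 / 74.14 = 67.19 N·m.
J_AB = π(0.0738)⁴/32 = 2.91×10^-6 m⁴; J_BC = π(0.0692)⁴/32 = 2.25×10^-6 m⁴; J_CD = π(0.0291)⁴/32 = 7.04×10^-8 m⁴.
θ = (T/G)·Σ L_i/J_i = (67.19/79.8×10⁹)·(1.42/2.91×10^-6 + 0.327/2.25×10^-6 + 0.432/7.04×10^-8) = 5.699×10^-3 rad.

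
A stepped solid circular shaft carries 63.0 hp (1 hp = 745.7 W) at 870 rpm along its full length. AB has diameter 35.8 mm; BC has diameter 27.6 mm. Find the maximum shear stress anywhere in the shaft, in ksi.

ω = 2π·870/60 = 91.11 rad/s, so T = P/ω = 63.0×745.7 / 91.11 = 515.7 N·m.
Under the same torque, τ_max = 16T/(πd³) is largest where d is smallest — segment BC (d = 27.6 mm).
τ_max = 16·515.7/(π·(0.0276)³) = 1.249×10^8 Pa.

18.1 ksi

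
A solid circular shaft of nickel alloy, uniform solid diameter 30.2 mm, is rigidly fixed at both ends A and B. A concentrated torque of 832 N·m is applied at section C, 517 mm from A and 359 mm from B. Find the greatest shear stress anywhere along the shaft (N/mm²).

90.8 N/mm²

With uniform GJ and both ends fixed, compatibility θ_AC = θ_CB gives T_A·a = T_B·b, together with T_A + T_B = T₀.
T_A = T₀·b/(a+b) = 832.0·359/876.0 = 341.0 N·m; T_B = 491.0 N·m.
τ in each portion: τ_AC = 6.30×10^7 Pa, τ_CB = 9.08×10^7 Pa; maximum is in CB.
τ_max = T_CB·r/J = 491.0·0.0151/8.17×10^-8 = 9.079×10^7 Pa.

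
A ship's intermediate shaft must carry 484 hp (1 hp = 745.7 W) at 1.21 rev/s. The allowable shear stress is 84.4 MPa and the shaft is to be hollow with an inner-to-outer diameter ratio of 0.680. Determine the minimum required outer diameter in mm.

ω = 2π·1.21 = 7.603 rad/s, so T = P/ω = 484×745.7 / 7.603 = 47470 N·m.
For a hollow shaft with d_i/d_o = 0.680: τ_max = 16T/(π d_o³ (1−k⁴)), so d_o = [16T/(π τ_allow (1−k⁴))]^(1/3) = [16·47470/(π·8.44×10^7·0.7862)]^(1/3) = 0.1539 m.

154 mm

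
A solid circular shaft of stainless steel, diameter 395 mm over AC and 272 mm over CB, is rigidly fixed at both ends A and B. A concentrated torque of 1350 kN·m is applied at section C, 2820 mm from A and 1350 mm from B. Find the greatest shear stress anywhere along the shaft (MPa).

109 MPa

Compatibility: T_A·a/J_AC = T_B·b/J_CB with T_A + T_B = T₀.
J_AC = 2.39×10^-3 m⁴, J_CB = 5.37×10^-4 m⁴, so T_A = T₀·(J_AC/a)/((J_AC/a)+(J_CB/b)) = 918600 N·m, T_B = 431400 N·m.
τ in each portion: τ_AC = 7.59×10^7 Pa, τ_CB = 1.09×10^8 Pa; maximum is in CB.
τ_max = T_CB·r/J = 431400·0.136/5.37×10^-4 = 1.092×10^8 Pa.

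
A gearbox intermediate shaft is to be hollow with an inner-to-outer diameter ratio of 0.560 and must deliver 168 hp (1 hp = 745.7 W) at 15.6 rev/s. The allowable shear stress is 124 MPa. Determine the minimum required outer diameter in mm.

38.8 mm

ω = 2π·15.6 = 98.02 rad/s, so T = P/ω = 168×745.7 / 98.02 = 1278 N·m.
For a hollow shaft with d_i/d_o = 0.560: τ_max = 16T/(π d_o³ (1−k⁴)), so d_o = [16T/(π τ_allow (1−k⁴))]^(1/3) = [16·1278/(π·1.24×10^8·0.9017)]^(1/3) = 0.03876 m.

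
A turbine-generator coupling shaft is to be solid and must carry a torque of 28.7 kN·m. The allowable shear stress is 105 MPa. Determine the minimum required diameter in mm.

For a solid shaft τ_max = 16T/(πd³), so d = (16T/(π τ_allow))^(1/3) = (16·28700/(π·1.05×10^8))^(1/3) = 0.1117 m.

112 mm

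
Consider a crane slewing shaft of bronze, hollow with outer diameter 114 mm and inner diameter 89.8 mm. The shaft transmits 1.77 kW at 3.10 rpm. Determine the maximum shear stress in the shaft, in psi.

4420 psi

ω = 2π·3.10/60 = 0.3246 rad/s, so T = P/ω = 1.77×10³ / 0.3246 = 5452 N·m.
J = π(d_o⁴ − d_i⁴)/32 = π(0.114⁴ − 0.0898⁴)/32 = 1.020×10^-5 m⁴.
τ_max = T·r/J = 5452 × 0.0570 / 1.020×10^-5 = 3.048×10^7 Pa.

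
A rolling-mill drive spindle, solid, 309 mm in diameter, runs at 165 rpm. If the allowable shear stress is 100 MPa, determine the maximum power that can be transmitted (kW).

J = πd⁴/32 = π(0.309)⁴/32 = 8.950×10^-4 m⁴.
T_max = τ_allow·J/r = 1.00×10^8 × 8.950×10^-4 / 0.154 = 579300 N·m.
ω = 2π·165/60 = 17.28 rad/s, so P_max = T_max·ω = 1.001×10^7 W.

10000 kW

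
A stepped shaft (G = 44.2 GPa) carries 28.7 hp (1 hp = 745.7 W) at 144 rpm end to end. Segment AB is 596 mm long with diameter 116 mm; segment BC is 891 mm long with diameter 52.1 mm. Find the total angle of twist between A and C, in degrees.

ω = 2π·144/60 = 15.08 rad/s, so T = P/ω = 28.7×745.7 / 15.08 = 1419 N·m.
J_AB = π(0.116)⁴/32 = 1.78×10^-5 m⁴; J_BC = π(0.0521)⁴/32 = 7.23×10^-7 m⁴.
θ = (T/G)·Σ L_i/J_i = (1419/44.2×10⁹)·(0.596/1.78×10^-5 + 0.891/7.23×10^-7) = 0.04063 rad.

2.33°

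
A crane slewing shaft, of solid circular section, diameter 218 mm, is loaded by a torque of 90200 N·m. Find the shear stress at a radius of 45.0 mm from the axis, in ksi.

J = πd⁴/32 = π(0.218)⁴/32 = 2.217×10^-4 m⁴.
Shear stress varies linearly with radius: τ = T·r/J = 90200 × 0.0450 / 2.217×10^-4 = 1.831×10^7 Pa.

2.66 ksi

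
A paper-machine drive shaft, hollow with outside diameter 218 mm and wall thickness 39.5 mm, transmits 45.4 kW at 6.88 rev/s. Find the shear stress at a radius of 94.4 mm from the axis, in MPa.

0.536 MPa

ω = 2π·6.88 = 43.23 rad/s, so T = P/ω = 45.4×10³ / 43.23 = 1050 N·m.
J = π(d_o⁴ − d_i⁴)/32 = π(0.218⁴ − 0.139⁴)/32 = 1.851×10^-4 m⁴.
Shear stress varies linearly with radius: τ = T·r/J = 1050 × 0.0944 / 1.851×10^-4 = 5.357×10^5 Pa.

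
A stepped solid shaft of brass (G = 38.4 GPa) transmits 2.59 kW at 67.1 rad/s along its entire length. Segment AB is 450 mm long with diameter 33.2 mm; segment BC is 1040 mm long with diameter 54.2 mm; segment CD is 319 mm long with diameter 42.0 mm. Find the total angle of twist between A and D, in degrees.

0.348°

ω = 67.1 rad/s, so T = P/ω = 2.59×10³ / 67.10 = 38.60 N·m.
J_AB = π(0.0332)⁴/32 = 1.19×10^-7 m⁴; J_BC = π(0.0542)⁴/32 = 8.47×10^-7 m⁴; J_CD = π(0.0420)⁴/32 = 3.05×10^-7 m⁴.
θ = (T/G)·Σ L_i/J_i = (38.60/38.4×10⁹)·(0.450/1.19×10^-7 + 1.04/8.47×10^-7 + 0.319/3.05×10^-7) = 6.076×10^-3 rad.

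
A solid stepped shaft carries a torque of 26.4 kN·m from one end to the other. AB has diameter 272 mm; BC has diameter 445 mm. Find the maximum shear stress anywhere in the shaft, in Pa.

6.68e6 Pa

Under the same torque, τ_max = 16T/(πd³) is largest where d is smallest — segment AB (d = 272 mm).
τ_max = 16·26400/(π·(0.272)³) = 6.681×10^6 Pa.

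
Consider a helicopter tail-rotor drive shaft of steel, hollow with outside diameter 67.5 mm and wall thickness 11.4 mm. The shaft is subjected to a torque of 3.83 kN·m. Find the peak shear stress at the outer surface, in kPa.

78500 kPa

J = π(d_o⁴ − d_i⁴)/32 = π(0.0675⁴ − 0.0447⁴)/32 = 1.646×10^-6 m⁴.
τ_max = T·r/J = 3830 × 0.0338 / 1.646×10^-6 = 7.853×10^7 Pa.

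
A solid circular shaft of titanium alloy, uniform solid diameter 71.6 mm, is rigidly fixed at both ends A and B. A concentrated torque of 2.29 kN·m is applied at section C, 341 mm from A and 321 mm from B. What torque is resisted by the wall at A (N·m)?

With uniform GJ and both ends fixed, compatibility θ_AC = θ_CB gives T_A·a = T_B·b, together with T_A + T_B = T₀.
T_A = T₀·b/(a+b) = 2290·321/662.0 = 1110 N·m; T_B = 1180 N·m.

1110 N·m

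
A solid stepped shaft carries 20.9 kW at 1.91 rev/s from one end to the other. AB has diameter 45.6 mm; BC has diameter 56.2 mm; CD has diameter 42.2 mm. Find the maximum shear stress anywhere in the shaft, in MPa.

118 MPa

ω = 2π·1.91 = 12.00 rad/s, so T = P/ω = 20.9×10³ / 12.00 = 1742 N·m.
Under the same torque, τ_max = 16T/(πd³) is largest where d is smallest — segment CD (d = 42.2 mm).
τ_max = 16·1742/(π·(0.0422)³) = 1.180×10^8 Pa.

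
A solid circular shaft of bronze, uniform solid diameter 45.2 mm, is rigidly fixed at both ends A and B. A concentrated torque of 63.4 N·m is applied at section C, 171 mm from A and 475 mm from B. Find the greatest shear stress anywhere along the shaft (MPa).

With uniform GJ and both ends fixed, compatibility θ_AC = θ_CB gives T_A·a = T_B·b, together with T_A + T_B = T₀.
T_A = T₀·b/(a+b) = 63.40·475/646.0 = 46.62 N·m; T_B = 16.78 N·m.
τ in each portion: τ_AC = 2.57×10^6 Pa, τ_CB = 9.26×10^5 Pa; maximum is in AC.
τ_max = T_AC·r/J = 46.62·0.0226/4.10×10^-7 = 2.571×10^6 Pa.

2.57 MPa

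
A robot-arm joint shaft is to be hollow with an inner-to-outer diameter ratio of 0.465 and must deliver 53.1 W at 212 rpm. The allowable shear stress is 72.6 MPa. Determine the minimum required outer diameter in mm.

5.60 mm

ω = 2π·212/60 = 22.20 rad/s, so T = P/ω = 53.1 / 22.20 = 2.392 N·m.
For a hollow shaft with d_i/d_o = 0.465: τ_max = 16T/(π d_o³ (1−k⁴)), so d_o = [16T/(π τ_allow (1−k⁴))]^(1/3) = [16·2.392/(π·7.26×10^7·0.9532)]^(1/3) = 0.005604 m.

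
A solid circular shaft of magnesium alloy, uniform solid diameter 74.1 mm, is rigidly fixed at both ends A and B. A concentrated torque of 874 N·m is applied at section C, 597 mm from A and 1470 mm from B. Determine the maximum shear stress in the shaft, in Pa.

With uniform GJ and both ends fixed, compatibility θ_AC = θ_CB gives T_A·a = T_B·b, together with T_A + T_B = T₀.
T_A = T₀·b/(a+b) = 874.0·1470/2067 = 621.6 N·m; T_B = 252.4 N·m.
τ in each portion: τ_AC = 7.78×10^6 Pa, τ_CB = 3.16×10^6 Pa; maximum is in AC.
τ_max = T_AC·r/J = 621.6·0.0370/2.96×10^-6 = 7.780×10^6 Pa.

7.78e6 Pa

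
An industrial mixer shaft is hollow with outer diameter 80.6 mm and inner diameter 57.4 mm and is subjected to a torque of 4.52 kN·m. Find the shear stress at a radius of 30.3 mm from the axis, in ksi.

J = π(d_o⁴ − d_i⁴)/32 = π(0.0806⁴ − 0.0574⁴)/32 = 3.078×10^-6 m⁴.
Shear stress varies linearly with radius: τ = T·r/J = 4520 × 0.0303 / 3.078×10^-6 = 4.450×10^7 Pa.

6.45 ksi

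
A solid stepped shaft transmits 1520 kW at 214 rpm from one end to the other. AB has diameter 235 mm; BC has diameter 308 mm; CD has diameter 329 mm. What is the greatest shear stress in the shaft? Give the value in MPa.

ω = 2π·214/60 = 22.41 rad/s, so T = P/ω = 1520×10³ / 22.41 = 67830 N·m.
Under the same torque, τ_max = 16T/(πd³) is largest where d is smallest — segment AB (d = 235 mm).
τ_max = 16·67830/(π·(0.235)³) = 2.662×10^7 Pa.

26.6 MPa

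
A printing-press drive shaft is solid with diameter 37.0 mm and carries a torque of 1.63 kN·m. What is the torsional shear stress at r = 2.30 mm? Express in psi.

2960 psi

J = πd⁴/32 = π(0.0370)⁴/32 = 1.840×10^-7 m⁴.
Shear stress varies linearly with radius: τ = T·r/J = 1630 × 0.00230 / 1.840×10^-7 = 2.038×10^7 Pa.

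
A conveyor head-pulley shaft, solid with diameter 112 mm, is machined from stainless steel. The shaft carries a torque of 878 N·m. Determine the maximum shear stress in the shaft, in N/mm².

3.18 N/mm²

J = πd⁴/32 = π(0.112)⁴/32 = 1.545×10^-5 m⁴.
τ_max = T·r/J = 878.0 × 0.0560 / 1.545×10^-5 = 3.183×10^6 Pa.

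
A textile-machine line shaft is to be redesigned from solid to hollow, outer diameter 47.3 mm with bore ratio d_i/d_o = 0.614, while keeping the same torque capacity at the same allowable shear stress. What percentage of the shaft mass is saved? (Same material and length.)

31.0 %

Equal τ_max and T ⇒ the solid shaft needs d_s³ = d_o³(1−k⁴), so d_s = 47.3·(1−0.614⁴)^(1/3) = 44.94 mm.
Area ratio A_h/A_s = d_o²(1−k²)/d_s² = (1−k²)/(1−k⁴)^(2/3) = 0.6900.
Mass saving = 1 − 0.6900 = 31.0 %.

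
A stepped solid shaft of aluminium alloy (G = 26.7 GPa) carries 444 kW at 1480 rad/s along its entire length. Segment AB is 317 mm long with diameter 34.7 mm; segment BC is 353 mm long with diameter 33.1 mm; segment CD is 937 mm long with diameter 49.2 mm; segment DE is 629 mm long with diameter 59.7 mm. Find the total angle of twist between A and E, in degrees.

4.74°

ω = 1480 rad/s, so T = P/ω = 444×10³ / 1480 = 300.0 N·m.
J_AB = π(0.0347)⁴/32 = 1.42×10^-7 m⁴; J_BC = π(0.0331)⁴/32 = 1.18×10^-7 m⁴; J_CD = π(0.0492)⁴/32 = 5.75×10^-7 m⁴; J_DE = π(0.0597)⁴/32 = 1.25×10^-6 m⁴.
θ = (T/G)·Σ L_i/J_i = (300.0/26.7×10⁹)·(0.317/1.42×10^-7 + 0.353/1.18×10^-7 + 0.937/5.75×10^-7 + 0.629/1.25×10^-6) = 0.08265 rad.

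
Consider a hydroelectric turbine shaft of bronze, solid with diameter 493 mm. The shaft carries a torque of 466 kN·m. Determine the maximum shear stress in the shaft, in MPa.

19.8 MPa

J = πd⁴/32 = π(0.493)⁴/32 = 5.799×10^-3 m⁴.
τ_max = T·r/J = 466000 × 0.246 / 5.799×10^-3 = 1.981×10^7 Pa.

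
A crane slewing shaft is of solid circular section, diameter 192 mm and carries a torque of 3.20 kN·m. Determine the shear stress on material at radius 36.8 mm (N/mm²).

0.883 N/mm²

J = πd⁴/32 = π(0.192)⁴/32 = 1.334×10^-4 m⁴.
Shear stress varies linearly with radius: τ = T·r/J = 3200 × 0.0368 / 1.334×10^-4 = 8.827×10^5 Pa.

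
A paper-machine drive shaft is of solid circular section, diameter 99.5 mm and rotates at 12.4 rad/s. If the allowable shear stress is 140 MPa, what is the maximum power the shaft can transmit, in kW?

J = πd⁴/32 = π(0.0995)⁴/32 = 9.623×10^-6 m⁴.
T_max = τ_allow·J/r = 1.40×10^8 × 9.623×10^-6 / 0.0498 = 27080 N·m.
ω = 12.4 rad/s, so P_max = T_max·ω = 3.358×10^5 W.

336 kW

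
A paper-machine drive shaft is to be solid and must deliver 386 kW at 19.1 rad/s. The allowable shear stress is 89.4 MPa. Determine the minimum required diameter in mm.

105 mm

ω = 19.1 rad/s, so T = P/ω = 386×10³ / 19.10 = 20210 N·m.
For a solid shaft τ_max = 16T/(πd³), so d = (16T/(π τ_allow))^(1/3) = (16·20210/(π·8.94×10^7))^(1/3) = 0.1048 m.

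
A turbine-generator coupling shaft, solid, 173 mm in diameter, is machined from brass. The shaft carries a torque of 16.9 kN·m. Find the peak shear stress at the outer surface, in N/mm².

16.6 N/mm²

J = πd⁴/32 = π(0.173)⁴/32 = 8.794×10^-5 m⁴.
τ_max = T·r/J = 16900 × 0.0865 / 8.794×10^-5 = 1.662×10^7 Pa.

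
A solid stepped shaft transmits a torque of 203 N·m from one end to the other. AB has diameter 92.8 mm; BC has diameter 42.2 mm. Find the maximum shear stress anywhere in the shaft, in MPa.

Under the same torque, τ_max = 16T/(πd³) is largest where d is smallest — segment BC (d = 42.2 mm).
τ_max = 16·203.0/(π·(0.0422)³) = 1.376×10^7 Pa.

13.8 MPa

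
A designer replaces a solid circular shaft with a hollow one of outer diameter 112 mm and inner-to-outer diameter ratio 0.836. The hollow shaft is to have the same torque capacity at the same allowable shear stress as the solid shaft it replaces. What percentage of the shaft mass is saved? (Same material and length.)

Equal τ_max and T ⇒ the solid shaft needs d_s³ = d_o³(1−k⁴), so d_s = 112·(1−0.836⁴)^(1/3) = 89.57 mm.
Area ratio A_h/A_s = d_o²(1−k²)/d_s² = (1−k²)/(1−k⁴)^(2/3) = 0.4708.
Mass saving = 1 − 0.4708 = 52.9 %.

52.9 %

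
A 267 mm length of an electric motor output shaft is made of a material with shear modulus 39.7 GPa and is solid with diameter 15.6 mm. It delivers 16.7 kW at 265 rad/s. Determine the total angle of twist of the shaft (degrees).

4.18°

ω = 265 rad/s, so T = P/ω = 16.7×10³ / 265.0 = 63.02 N·m.
J = πd⁴/32 = π(0.0156)⁴/32 = 5.814×10^-9 m⁴.
θ = T·L/(G·J) = 63.02 × 0.267 / (39.7×10⁹ × 5.814×10^-9) = 0.07289 rad.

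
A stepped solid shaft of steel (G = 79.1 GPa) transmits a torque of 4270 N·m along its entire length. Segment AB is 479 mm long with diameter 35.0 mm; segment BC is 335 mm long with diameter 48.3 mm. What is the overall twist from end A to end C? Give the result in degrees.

12.0°

J_AB = π(0.0350)⁴/32 = 1.47×10^-7 m⁴; J_BC = π(0.0483)⁴/32 = 5.34×10^-7 m⁴.
θ = (T/G)·Σ L_i/J_i = (4270/79.1×10⁹)·(0.479/1.47×10^-7 + 0.335/5.34×10^-7) = 0.2094 rad.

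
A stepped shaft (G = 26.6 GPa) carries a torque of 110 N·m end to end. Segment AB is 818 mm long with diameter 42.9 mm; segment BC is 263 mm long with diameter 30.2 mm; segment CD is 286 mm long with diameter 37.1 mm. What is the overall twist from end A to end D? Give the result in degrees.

1.71°

J_AB = π(0.0429)⁴/32 = 3.33×10^-7 m⁴; J_BC = π(0.0302)⁴/32 = 8.17×10^-8 m⁴; J_CD = π(0.0371)⁴/32 = 1.86×10^-7 m⁴.
θ = (T/G)·Σ L_i/J_i = (110.0/26.6×10⁹)·(0.818/3.33×10^-7 + 0.263/8.17×10^-8 + 0.286/1.86×10^-7) = 0.02985 rad.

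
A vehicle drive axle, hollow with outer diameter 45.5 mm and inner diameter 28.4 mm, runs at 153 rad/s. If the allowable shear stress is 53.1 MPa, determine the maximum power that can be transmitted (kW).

127 kW

J = π(d_o⁴ − d_i⁴)/32 = π(0.0455⁴ − 0.0284⁴)/32 = 3.569×10^-7 m⁴.
T_max = τ_allow·J/r = 5.31×10^7 × 3.569×10^-7 / 0.0227 = 833.0 N·m.
ω = 153 rad/s, so P_max = T_max·ω = 1.275×10^5 W.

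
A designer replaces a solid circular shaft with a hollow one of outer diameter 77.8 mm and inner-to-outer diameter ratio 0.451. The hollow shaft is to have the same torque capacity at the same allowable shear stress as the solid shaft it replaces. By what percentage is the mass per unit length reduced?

18.1 %

Equal τ_max and T ⇒ the solid shaft needs d_s³ = d_o³(1−k⁴), so d_s = 77.8·(1−0.451⁴)^(1/3) = 76.71 mm.
Area ratio A_h/A_s = d_o²(1−k²)/d_s² = (1−k²)/(1−k⁴)^(2/3) = 0.8194.
Mass saving = 1 − 0.8194 = 18.1 %.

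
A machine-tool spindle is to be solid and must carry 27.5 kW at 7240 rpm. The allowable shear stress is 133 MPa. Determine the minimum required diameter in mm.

ω = 2π·7240/60 = 758.2 rad/s, so T = P/ω = 27.5×10³ / 758.2 = 36.27 N·m.
For a solid shaft τ_max = 16T/(πd³), so d = (16T/(π τ_allow))^(1/3) = (16·36.27/(π·1.33×10^8))^(1/3) = 0.01116 m.

11.2 mm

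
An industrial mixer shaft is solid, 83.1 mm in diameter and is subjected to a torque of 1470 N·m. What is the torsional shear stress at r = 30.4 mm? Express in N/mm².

9.55 N/mm²

J = πd⁴/32 = π(0.0831)⁴/32 = 4.682×10^-6 m⁴.
Shear stress varies linearly with radius: τ = T·r/J = 1470 × 0.0304 / 4.682×10^-6 = 9.545×10^6 Pa.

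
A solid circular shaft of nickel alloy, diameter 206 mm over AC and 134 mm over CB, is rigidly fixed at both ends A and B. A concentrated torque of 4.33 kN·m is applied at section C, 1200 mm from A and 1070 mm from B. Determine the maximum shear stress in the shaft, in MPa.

Compatibility: T_A·a/J_AC = T_B·b/J_CB with T_A + T_B = T₀.
J_AC = 1.77×10^-4 m⁴, J_CB = 3.17×10^-5 m⁴, so T_A = T₀·(J_AC/a)/((J_AC/a)+(J_CB/b)) = 3606 N·m, T_B = 724.0 N·m.
τ in each portion: τ_AC = 2.10×10^6 Pa, τ_CB = 1.53×10^6 Pa; maximum is in AC.
τ_max = T_AC·r/J = 3606·0.103/1.77×10^-4 = 2.101×10^6 Pa.

2.10 MPa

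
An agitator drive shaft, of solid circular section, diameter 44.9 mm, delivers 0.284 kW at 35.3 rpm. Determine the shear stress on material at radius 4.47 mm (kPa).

861 kPa

ω = 2π·35.3/60 = 3.697 rad/s, so T = P/ω = 0.284×10³ / 3.697 = 76.83 N·m.
J = πd⁴/32 = π(0.0449)⁴/32 = 3.990×10^-7 m⁴.
Shear stress varies linearly with radius: τ = T·r/J = 76.83 × 0.00447 / 3.990×10^-7 = 8.607×10^5 Pa.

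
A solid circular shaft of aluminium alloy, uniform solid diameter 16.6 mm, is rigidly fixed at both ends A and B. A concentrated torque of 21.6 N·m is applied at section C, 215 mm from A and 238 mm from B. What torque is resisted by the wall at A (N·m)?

With uniform GJ and both ends fixed, compatibility θ_AC = θ_CB gives T_A·a = T_B·b, together with T_A + T_B = T₀.
T_A = T₀·b/(a+b) = 21.60·238/453.0 = 11.35 N·m; T_B = 10.25 N·m.

11.3 N·m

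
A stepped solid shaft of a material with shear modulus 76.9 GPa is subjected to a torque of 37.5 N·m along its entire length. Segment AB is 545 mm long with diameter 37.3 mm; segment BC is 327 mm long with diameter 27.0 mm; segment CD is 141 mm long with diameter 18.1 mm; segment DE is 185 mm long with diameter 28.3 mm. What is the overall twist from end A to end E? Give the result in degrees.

J_AB = π(0.0373)⁴/32 = 1.90×10^-7 m⁴; J_BC = π(0.0270)⁴/32 = 5.22×10^-8 m⁴; J_CD = π(0.0181)⁴/32 = 1.05×10^-8 m⁴; J_DE = π(0.0283)⁴/32 = 6.30×10^-8 m⁴.
θ = (T/G)·Σ L_i/J_i = (37.50/76.9×10⁹)·(0.545/1.90×10^-7 + 0.327/5.22×10^-8 + 0.141/1.05×10^-8 + 0.185/6.30×10^-8) = 0.01241 rad.

0.711°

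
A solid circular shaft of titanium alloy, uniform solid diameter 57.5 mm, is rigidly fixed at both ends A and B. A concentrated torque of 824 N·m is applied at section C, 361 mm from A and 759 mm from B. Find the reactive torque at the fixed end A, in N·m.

With uniform GJ and both ends fixed, compatibility θ_AC = θ_CB gives T_A·a = T_B·b, together with T_A + T_B = T₀.
T_A = T₀·b/(a+b) = 824.0·759/1120 = 558.4 N·m; T_B = 265.6 N·m.

558 N·m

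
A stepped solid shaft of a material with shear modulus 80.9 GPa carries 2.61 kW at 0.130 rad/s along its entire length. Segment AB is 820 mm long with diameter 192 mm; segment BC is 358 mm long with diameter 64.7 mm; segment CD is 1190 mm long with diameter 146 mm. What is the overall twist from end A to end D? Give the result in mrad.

ω = 0.130 rad/s, so T = P/ω = 2.61×10³ / 0.1300 = 20080 N·m.
J_AB = π(0.192)⁴/32 = 1.33×10^-4 m⁴; J_BC = π(0.0647)⁴/32 = 1.72×10^-6 m⁴; J_CD = π(0.146)⁴/32 = 4.46×10^-5 m⁴.
θ = (T/G)·Σ L_i/J_i = (20080/80.9×10⁹)·(0.820/1.33×10^-4 + 0.358/1.72×10^-6 + 1.19/4.46×10^-5) = 0.05979 rad.

59.8 mrad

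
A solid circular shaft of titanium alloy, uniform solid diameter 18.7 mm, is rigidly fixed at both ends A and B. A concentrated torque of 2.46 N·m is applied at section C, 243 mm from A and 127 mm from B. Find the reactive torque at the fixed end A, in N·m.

With uniform GJ and both ends fixed, compatibility θ_AC = θ_CB gives T_A·a = T_B·b, together with T_A + T_B = T₀.
T_A = T₀·b/(a+b) = 2.460·127/370.0 = 0.8444 N·m; T_B = 1.616 N·m.

0.844 N·m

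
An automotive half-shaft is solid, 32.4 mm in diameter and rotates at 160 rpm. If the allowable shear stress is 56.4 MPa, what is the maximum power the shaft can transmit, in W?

J = πd⁴/32 = π(0.0324)⁴/32 = 1.082×10^-7 m⁴.
T_max = τ_allow·J/r = 5.64×10^7 × 1.082×10^-7 / 0.0162 = 376.7 N·m.
ω = 2π·160/60 = 16.76 rad/s, so P_max = T_max·ω = 6311 W.

6310 W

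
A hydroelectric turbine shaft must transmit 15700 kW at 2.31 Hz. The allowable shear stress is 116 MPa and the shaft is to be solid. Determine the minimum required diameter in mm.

ω = 2π·2.31 = 14.51 rad/s, so T = P/ω = 15700×10³ / 14.51 = 1.082e6 N·m.
For a solid shaft τ_max = 16T/(πd³), so d = (16T/(π τ_allow))^(1/3) = (16·1.082e6/(π·1.16×10^8))^(1/3) = 0.3621 m.

362 mm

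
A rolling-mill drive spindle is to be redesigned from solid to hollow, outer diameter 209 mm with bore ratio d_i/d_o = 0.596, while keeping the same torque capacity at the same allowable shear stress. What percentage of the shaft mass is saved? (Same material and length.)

Equal τ_max and T ⇒ the solid shaft needs d_s³ = d_o³(1−k⁴), so d_s = 209·(1−0.596⁴)^(1/3) = 199.8 mm.
Area ratio A_h/A_s = d_o²(1−k²)/d_s² = (1−k²)/(1−k⁴)^(2/3) = 0.7054.
Mass saving = 1 − 0.7054 = 29.5 %.

29.5 %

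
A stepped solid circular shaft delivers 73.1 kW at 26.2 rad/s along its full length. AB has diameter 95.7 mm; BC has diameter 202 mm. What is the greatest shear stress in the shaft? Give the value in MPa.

ω = 26.2 rad/s, so T = P/ω = 73.1×10³ / 26.20 = 2790 N·m.
Under the same torque, τ_max = 16T/(πd³) is largest where d is smallest — segment AB (d = 95.7 mm).
τ_max = 16·2790/(π·(0.0957)³) = 1.621×10^7 Pa.

16.2 MPa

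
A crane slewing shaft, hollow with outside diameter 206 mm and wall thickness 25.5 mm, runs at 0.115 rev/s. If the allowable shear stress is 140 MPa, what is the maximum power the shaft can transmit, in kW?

118 kW

J = π(d_o⁴ − d_i⁴)/32 = π(0.206⁴ − 0.155⁴)/32 = 1.201×10^-4 m⁴.
T_max = τ_allow·J/r = 1.40×10^8 × 1.201×10^-4 / 0.103 = 163300 N·m.
ω = 2π·0.115 = 0.7226 rad/s, so P_max = T_max·ω = 1.180×10^5 W.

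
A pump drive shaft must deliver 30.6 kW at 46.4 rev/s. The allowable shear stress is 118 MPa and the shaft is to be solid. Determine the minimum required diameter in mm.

ω = 2π·46.4 = 291.5 rad/s, so T = P/ω = 30.6×10³ / 291.5 = 105.0 N·m.
For a solid shaft τ_max = 16T/(πd³), so d = (16T/(π τ_allow))^(1/3) = (16·105.0/(π·1.18×10^8))^(1/3) = 0.01655 m.

16.5 mm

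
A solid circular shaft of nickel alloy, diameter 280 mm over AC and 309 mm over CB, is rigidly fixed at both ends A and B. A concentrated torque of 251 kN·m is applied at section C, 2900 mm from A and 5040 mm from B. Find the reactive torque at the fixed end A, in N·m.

Compatibility: T_A·a/J_AC = T_B·b/J_CB with T_A + T_B = T₀.
J_AC = 6.03×10^-4 m⁴, J_CB = 8.95×10^-4 m⁴, so T_A = T₀·(J_AC/a)/((J_AC/a)+(J_CB/b)) = 135400 N·m, T_B = 115600 N·m.

135000 N·m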